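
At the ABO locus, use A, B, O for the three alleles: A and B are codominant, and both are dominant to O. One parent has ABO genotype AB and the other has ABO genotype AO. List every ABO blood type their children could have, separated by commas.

Gametes from AB × AO give offspring ABO genotypes AA, AB, AO, BO, i.e. phenotypes A, B, AB.

A, B, AB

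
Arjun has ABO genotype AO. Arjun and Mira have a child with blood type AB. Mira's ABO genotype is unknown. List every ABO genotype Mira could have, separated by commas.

For each candidate genotype of Mira, check whether crossing it with AO can produce every observed child phenotype.
  AA → possible child types {A} ✗
  AB → possible child types {A, B, AB} ✓
  AO → possible child types {O, A} ✗
  BB → possible child types {B, AB} ✓
  BO → possible child types {O, A, B, AB} ✓
  OO → possible child types {O, A} ✗

AB, BB, BO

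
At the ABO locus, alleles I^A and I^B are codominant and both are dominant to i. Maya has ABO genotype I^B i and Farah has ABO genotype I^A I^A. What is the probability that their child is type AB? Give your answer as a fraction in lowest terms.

1/2

ABO cross I^B i × I^A I^A → offspring phenotypes: 1/2 A, 1/2 AB.
So P(type AB) = 1/2.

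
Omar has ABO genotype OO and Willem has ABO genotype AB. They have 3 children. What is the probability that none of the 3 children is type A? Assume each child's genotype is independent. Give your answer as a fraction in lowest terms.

ABO cross OO × AB → 1/2 A, 1/2 B.
So P(type A) = 1/2 per child.
P(not type A) = 1/2 for one child; (1/2)^3 = 1/8.

1/8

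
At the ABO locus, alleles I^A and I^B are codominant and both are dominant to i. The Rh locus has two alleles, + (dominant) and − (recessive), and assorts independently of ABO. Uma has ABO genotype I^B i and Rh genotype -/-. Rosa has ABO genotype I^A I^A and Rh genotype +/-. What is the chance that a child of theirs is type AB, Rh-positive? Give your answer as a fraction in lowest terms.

ABO cross I^B i × I^A I^A → offspring phenotypes: 1/2 A, 1/2 AB.
Rh cross -/- × +/- → 1/2 Rh+, 1/2 Rh-.
Independent loci: P(type AB, Rh-positive) = 1/2 × 1/2 = 1/4.

1/4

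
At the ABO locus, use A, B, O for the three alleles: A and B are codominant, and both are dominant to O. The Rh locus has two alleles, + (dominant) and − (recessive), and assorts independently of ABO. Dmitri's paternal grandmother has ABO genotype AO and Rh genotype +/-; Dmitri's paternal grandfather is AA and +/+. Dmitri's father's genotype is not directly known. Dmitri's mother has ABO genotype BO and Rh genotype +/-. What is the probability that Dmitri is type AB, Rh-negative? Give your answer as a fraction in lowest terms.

3/64

Dmitri's father's ABO genotype from AO × AA: 1/2 AA, 1/2 AO.
Crossing each possibility with the mother BO and summing P(type AB): 1/2·1/2 + 1/2·1/4 = 3/8.
Similarly for Rh via the father's Rh distribution: P(Rh-) = 1/8.
Independent loci: 3/8 × 1/8 = 3/64.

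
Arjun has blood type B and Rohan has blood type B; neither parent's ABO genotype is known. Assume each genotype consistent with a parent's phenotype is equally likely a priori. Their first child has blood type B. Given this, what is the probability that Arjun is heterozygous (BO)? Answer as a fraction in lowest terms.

7/15

Possible genotypes: Arjun ∈ {BB, BO}; Rohan ∈ {BB, BO}.
Weight each parental genotype pair by prior × P(type-B child):
  BB × BB: posterior weight 4/15.
  BB × BO: posterior weight 4/15.
  BO × BB: posterior weight 4/15.
  BO × BO: posterior weight 1/5.
Sum the posterior weight over pairs where Arjun is BO: 7/15.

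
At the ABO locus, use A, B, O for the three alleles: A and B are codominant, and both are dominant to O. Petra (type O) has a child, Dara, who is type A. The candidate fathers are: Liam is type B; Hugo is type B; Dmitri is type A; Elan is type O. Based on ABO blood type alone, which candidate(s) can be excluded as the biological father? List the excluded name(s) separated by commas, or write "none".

Liam, Hugo, Elan

A candidate is excluded only if no genotype consistent with his phenotype could produce a type A child with a type O mother.
Liam (type B): no genotype consistent with that phenotype can produce a type-A child with a type-O mother.
Hugo (type B): no genotype consistent with that phenotype can produce a type-A child with a type-O mother.
Elan (type O): no genotype consistent with that phenotype can produce a type-A child with a type-O mother.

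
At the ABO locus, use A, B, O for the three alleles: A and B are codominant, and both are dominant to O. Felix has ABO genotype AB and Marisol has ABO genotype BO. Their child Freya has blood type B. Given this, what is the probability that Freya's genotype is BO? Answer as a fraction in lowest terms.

1/2

Cross AB × BO → 1/4 AB, 1/4 AO, 1/4 BB, 1/4 BO.
Type-B genotypes among offspring: BB (1/4), BO (1/4); total 1/2.
P(BO | type B) = (1/4) / (1/2) = 1/2.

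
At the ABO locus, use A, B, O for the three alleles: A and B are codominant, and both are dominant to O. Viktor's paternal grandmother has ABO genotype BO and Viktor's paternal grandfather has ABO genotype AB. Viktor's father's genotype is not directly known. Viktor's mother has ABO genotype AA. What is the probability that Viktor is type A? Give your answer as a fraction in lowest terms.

Viktor's father's ABO genotype from BO × AB: 1/4 AB, 1/4 AO, 1/4 BB, 1/4 BO.
Crossing each possibility with the mother AA and summing P(type A): 1/4·1/2 + 1/4·1 + 1/4·0 + 1/4·1/2 = 1/2.

1/2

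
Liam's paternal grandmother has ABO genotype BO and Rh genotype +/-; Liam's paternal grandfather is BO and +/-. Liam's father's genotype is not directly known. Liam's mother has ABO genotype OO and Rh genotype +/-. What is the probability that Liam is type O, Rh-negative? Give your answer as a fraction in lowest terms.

1/8

Liam's father's ABO genotype from BO × BO: 1/4 BB, 1/2 BO, 1/4 OO.
Crossing each possibility with the mother OO and summing P(type O): 1/4·0 + 1/2·1/2 + 1/4·1 = 1/2.
Similarly for Rh via the father's Rh distribution: P(Rh-) = 1/4.
Independent loci: 1/2 × 1/4 = 1/8.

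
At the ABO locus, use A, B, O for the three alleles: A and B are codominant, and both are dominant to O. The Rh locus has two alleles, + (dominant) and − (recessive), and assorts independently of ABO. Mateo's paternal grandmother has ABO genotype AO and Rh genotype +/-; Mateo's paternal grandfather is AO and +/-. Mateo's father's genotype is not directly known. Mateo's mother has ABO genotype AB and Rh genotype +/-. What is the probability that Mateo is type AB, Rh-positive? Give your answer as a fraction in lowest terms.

Mateo's father's ABO genotype from AO × AO: 1/4 AA, 1/2 AO, 1/4 OO.
Crossing each possibility with the mother AB and summing P(type AB): 1/4·1/2 + 1/2·1/4 + 1/4·0 = 1/4.
Similarly for Rh via the father's Rh distribution: P(Rh+) = 3/4.
Independent loci: 1/4 × 3/4 = 3/16.

3/16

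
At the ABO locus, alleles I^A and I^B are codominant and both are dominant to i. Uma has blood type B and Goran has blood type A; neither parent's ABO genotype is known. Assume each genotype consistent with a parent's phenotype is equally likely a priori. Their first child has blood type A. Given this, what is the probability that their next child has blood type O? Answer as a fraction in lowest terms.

1/12

Possible genotypes: Uma ∈ {I^B I^B, I^B i}; Goran ∈ {I^A I^A, I^A i}.
Weight each parental genotype pair by prior × P(type-A child):
  I^B i × I^A I^A: posterior weight 2/3; P(next child type O) = 0.
  I^B i × I^A i: posterior weight 1/3; P(next child type O) = 1/4.
Weighted sum = 1/12.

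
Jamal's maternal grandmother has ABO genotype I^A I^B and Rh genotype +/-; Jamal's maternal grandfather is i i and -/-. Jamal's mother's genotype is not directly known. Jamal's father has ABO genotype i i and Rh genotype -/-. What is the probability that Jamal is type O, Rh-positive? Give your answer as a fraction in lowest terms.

Jamal's mother's ABO genotype from I^A I^B × i i: 1/2 I^A i, 1/2 I^B i.
Crossing each possibility with the father i i and summing P(type O): 1/2·1/2 + 1/2·1/2 = 1/2.
Similarly for Rh via the mother's Rh distribution: P(Rh+) = 1/4.
Independent loci: 1/2 × 1/4 = 1/8.

1/8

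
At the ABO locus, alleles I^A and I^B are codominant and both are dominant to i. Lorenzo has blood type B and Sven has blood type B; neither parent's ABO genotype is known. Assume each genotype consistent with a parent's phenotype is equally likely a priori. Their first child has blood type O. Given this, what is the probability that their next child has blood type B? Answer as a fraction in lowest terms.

Possible genotypes: Lorenzo ∈ {I^B I^B, I^B i}; Sven ∈ {I^B I^B, I^B i}.
Weight each parental genotype pair by prior × P(type-O child):
  I^B i × I^B i: posterior weight 1; P(next child type B) = 3/4.
Weighted sum = 3/4.

3/4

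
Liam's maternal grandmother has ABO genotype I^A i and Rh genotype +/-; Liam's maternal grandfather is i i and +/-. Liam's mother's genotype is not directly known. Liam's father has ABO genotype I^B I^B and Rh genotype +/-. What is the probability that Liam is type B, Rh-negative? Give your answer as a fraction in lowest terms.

3/16

Liam's mother's ABO genotype from I^A i × i i: 1/2 I^A i, 1/2 i i.
Crossing each possibility with the father I^B I^B and summing P(type B): 1/2·1/2 + 1/2·1 = 3/4.
Similarly for Rh via the mother's Rh distribution: P(Rh-) = 1/4.
Independent loci: 3/4 × 1/4 = 3/16.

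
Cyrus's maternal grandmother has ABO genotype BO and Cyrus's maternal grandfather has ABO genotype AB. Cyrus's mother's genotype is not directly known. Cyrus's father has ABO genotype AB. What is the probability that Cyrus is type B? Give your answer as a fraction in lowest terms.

Cyrus's mother's ABO genotype from BO × AB: 1/4 AB, 1/4 AO, 1/4 BB, 1/4 BO.
Crossing each possibility with the father AB and summing P(type B): 1/4·1/4 + 1/4·1/4 + 1/4·1/2 + 1/4·1/2 = 3/8.

3/8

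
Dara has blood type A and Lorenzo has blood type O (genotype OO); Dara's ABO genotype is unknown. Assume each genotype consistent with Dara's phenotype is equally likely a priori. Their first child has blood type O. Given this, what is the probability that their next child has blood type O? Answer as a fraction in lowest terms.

Possible genotypes: Dara ∈ {AA, AO}; Lorenzo ∈ {OO}.
Weight each parental genotype pair by prior × P(type-O child):
  AO × OO: posterior weight 1; P(next child type O) = 1/2.
Weighted sum = 1/2.

1/2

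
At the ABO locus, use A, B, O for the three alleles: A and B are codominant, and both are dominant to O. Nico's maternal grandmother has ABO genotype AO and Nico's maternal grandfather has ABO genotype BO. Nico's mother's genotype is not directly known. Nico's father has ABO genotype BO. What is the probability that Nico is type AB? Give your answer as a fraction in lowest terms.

1/8

Nico's mother's ABO genotype from AO × BO: 1/4 AB, 1/4 AO, 1/4 BO, 1/4 OO.
Crossing each possibility with the father BO and summing P(type AB): 1/4·1/4 + 1/4·1/4 + 1/4·0 + 1/4·0 = 1/8.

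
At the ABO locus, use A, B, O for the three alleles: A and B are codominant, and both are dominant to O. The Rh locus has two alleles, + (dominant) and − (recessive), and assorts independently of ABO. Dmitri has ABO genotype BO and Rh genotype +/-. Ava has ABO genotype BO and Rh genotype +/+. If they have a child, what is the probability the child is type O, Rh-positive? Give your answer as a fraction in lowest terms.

ABO cross BO × BO → offspring phenotypes: 1/4 O, 3/4 B.
Rh cross +/- × +/+ → 1 Rh+.
Independent loci: P(type O, Rh-positive) = 1/4 × 1 = 1/4.

1/4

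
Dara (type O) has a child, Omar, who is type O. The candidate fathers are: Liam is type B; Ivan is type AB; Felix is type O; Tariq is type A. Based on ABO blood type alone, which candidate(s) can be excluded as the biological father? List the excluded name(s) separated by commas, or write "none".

Ivan

A candidate is excluded only if no genotype consistent with his phenotype could produce a type O child with a type O mother.
Ivan (type AB): no genotype consistent with that phenotype can produce a type-O child with a type-O mother.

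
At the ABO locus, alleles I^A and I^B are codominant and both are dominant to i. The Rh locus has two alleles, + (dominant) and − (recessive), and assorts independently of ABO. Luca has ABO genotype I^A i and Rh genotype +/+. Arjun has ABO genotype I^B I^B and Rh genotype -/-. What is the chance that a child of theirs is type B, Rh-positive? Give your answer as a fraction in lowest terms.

1/2

ABO cross I^A i × I^B I^B → offspring phenotypes: 1/2 B, 1/2 AB.
Rh cross +/+ × -/- → 1 Rh+.
Independent loci: P(type B, Rh-positive) = 1/2 × 1 = 1/2.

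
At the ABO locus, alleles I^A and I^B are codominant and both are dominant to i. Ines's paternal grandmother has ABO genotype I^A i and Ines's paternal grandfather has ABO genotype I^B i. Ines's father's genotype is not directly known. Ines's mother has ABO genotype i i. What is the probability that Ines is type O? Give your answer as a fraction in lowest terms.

Ines's father's ABO genotype from I^A i × I^B i: 1/4 I^A I^B, 1/4 I^A i, 1/4 I^B i, 1/4 i i.
Crossing each possibility with the mother i i and summing P(type O): 1/4·0 + 1/4·1/2 + 1/4·1/2 + 1/4·1 = 1/2.

1/2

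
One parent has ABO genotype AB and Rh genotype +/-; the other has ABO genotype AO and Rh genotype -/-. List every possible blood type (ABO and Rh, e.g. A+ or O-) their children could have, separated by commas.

Gametes from AB × AO give offspring ABO genotypes AA, AB, AO, BO, i.e. phenotypes A, B, AB.
Rh cross +/- × -/- → phenotypes Rh+, Rh-.
Combining independently: A+, A-, B+, B-, AB+, AB-.

A+, A-, B+, B-, AB+, AB-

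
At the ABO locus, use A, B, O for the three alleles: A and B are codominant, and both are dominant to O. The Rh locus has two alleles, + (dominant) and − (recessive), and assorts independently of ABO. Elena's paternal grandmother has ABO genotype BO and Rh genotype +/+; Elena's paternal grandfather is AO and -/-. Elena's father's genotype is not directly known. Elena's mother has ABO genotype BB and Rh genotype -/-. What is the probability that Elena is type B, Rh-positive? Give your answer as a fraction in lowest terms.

Elena's father's ABO genotype from BO × AO: 1/4 AB, 1/4 AO, 1/4 BO, 1/4 OO.
Crossing each possibility with the mother BB and summing P(type B): 1/4·1/2 + 1/4·1/2 + 1/4·1 + 1/4·1 = 3/4.
Similarly for Rh via the father's Rh distribution: P(Rh+) = 1/2.
Independent loci: 3/4 × 1/2 = 3/8.

3/8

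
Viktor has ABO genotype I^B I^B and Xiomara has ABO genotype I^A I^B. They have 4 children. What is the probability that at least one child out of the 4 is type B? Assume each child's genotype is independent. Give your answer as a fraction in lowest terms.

ABO cross I^B I^B × I^A I^B → 1/2 B, 1/2 AB.
So P(type B) = 1/2 per child.
P(none) = (1/2)^4 = 1/16; P(at least one) = 1 − 1/16 = 15/16.

15/16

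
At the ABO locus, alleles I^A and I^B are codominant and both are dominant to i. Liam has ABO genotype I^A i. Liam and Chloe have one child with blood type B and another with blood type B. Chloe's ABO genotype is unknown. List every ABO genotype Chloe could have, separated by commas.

I^A I^B, I^B I^B, I^B i

For each candidate genotype of Chloe, check whether crossing it with I^A i can produce every observed child phenotype.
  I^A I^A → possible child types {A} ✗
  I^A I^B → possible child types {A, B, AB} ✓
  I^A i → possible child types {O, A} ✗
  I^B I^B → possible child types {B, AB} ✓
  I^B i → possible child types {O, A, B, AB} ✓
  i i → possible child types {O, A} ✗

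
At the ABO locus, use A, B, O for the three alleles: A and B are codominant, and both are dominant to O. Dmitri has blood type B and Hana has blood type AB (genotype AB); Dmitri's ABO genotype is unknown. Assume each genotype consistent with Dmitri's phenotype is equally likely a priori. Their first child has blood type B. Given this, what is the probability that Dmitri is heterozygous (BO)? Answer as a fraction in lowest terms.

Possible genotypes: Dmitri ∈ {BB, BO}; Hana ∈ {AB}.
Weight each parental genotype pair by prior × P(type-B child):
  BB × AB: posterior weight 1/2.
  BO × AB: posterior weight 1/2.
Sum the posterior weight over pairs where Dmitri is BO: 1/2.

1/2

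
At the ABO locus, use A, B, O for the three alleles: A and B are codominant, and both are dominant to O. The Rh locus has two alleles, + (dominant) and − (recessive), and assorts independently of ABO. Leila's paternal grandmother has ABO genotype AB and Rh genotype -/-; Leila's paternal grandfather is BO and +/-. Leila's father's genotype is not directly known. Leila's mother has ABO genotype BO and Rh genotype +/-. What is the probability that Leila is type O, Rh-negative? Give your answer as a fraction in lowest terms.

Leila's father's ABO genotype from AB × BO: 1/4 AB, 1/4 AO, 1/4 BB, 1/4 BO.
Crossing each possibility with the mother BO and summing P(type O): 1/4·0 + 1/4·1/4 + 1/4·0 + 1/4·1/4 = 1/8.
Similarly for Rh via the father's Rh distribution: P(Rh-) = 3/8.
Independent loci: 1/8 × 3/8 = 3/64.

3/64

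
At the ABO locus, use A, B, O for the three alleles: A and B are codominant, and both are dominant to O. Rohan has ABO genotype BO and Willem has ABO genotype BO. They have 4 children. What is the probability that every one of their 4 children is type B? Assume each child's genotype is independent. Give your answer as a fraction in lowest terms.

ABO cross BO × BO → 1/4 O, 3/4 B.
So P(type B) = 3/4 per child.
All 4 independent: (3/4)^4 = 81/256.

81/256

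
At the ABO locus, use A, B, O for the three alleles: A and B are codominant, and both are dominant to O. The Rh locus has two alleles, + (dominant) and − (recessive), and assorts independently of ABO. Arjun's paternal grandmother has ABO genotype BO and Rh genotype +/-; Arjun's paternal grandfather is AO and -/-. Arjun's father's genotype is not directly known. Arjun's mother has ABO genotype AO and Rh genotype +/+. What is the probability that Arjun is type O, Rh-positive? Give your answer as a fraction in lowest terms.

1/4

Arjun's father's ABO genotype from BO × AO: 1/4 AB, 1/4 AO, 1/4 BO, 1/4 OO.
Crossing each possibility with the mother AO and summing P(type O): 1/4·0 + 1/4·1/4 + 1/4·1/4 + 1/4·1/2 = 1/4.
Similarly for Rh via the father's Rh distribution: P(Rh+) = 1.
Independent loci: 1/4 × 1 = 1/4.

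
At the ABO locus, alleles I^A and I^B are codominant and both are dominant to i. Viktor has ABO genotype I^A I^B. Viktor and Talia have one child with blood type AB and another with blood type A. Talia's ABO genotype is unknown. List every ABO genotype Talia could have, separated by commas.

I^A I^A, I^A I^B, I^A i, I^B i

For each candidate genotype of Talia, check whether crossing it with I^A I^B can produce every observed child phenotype.
  I^A I^A → possible child types {A, AB} ✓
  I^A I^B → possible child types {A, B, AB} ✓
  I^A i → possible child types {A, B, AB} ✓
  I^B I^B → possible child types {B, AB} ✗
  I^B i → possible child types {A, B, AB} ✓
  i i → possible child types {A, B} ✗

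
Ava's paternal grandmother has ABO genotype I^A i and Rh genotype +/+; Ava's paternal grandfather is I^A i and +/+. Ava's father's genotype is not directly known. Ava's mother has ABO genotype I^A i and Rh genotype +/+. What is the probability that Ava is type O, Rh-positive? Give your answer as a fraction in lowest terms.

Ava's father's ABO genotype from I^A i × I^A i: 1/4 I^A I^A, 1/2 I^A i, 1/4 i i.
Crossing each possibility with the mother I^A i and summing P(type O): 1/4·0 + 1/2·1/4 + 1/4·1/2 = 1/4.
Similarly for Rh via the father's Rh distribution: P(Rh+) = 1.
Independent loci: 1/4 × 1 = 1/4.

1/4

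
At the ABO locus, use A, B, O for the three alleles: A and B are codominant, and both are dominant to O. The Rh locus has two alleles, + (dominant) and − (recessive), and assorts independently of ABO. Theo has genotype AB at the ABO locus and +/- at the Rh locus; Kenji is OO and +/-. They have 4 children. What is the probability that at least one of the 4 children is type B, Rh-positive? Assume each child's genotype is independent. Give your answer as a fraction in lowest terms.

ABO cross AB × OO → 1/2 A, 1/2 B.
Rh cross +/- × +/- → 3/4 Rh+, 1/4 Rh-; so P(type B, Rh-positive) = 1/2 × 3/4 = 3/8 per child.
P(none) = (5/8)^4 = 625/4096; P(at least one) = 1 − 625/4096 = 3471/4096.

3471/4096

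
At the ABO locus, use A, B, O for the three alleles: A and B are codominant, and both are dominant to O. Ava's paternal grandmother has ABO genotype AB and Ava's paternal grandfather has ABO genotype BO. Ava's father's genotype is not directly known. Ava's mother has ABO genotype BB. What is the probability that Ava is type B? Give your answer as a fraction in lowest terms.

3/4

Ava's father's ABO genotype from AB × BO: 1/4 AB, 1/4 AO, 1/4 BB, 1/4 BO.
Crossing each possibility with the mother BB and summing P(type B): 1/4·1/2 + 1/4·1/2 + 1/4·1 + 1/4·1 = 3/4.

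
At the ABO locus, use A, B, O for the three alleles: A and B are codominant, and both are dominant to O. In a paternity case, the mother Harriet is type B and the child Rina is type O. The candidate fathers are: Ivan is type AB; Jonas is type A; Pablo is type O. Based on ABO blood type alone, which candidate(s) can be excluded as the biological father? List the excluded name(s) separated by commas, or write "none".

A candidate is excluded only if no genotype consistent with his phenotype could produce a type O child with a type B mother.
Ivan (type AB): no genotype consistent with that phenotype can produce a type-O child with a type-B mother.

Ivan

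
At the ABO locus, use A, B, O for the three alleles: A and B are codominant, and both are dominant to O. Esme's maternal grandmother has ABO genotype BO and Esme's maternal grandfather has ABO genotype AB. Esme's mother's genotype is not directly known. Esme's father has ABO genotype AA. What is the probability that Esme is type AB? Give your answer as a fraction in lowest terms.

1/2

Esme's mother's ABO genotype from BO × AB: 1/4 AB, 1/4 AO, 1/4 BB, 1/4 BO.
Crossing each possibility with the father AA and summing P(type AB): 1/4·1/2 + 1/4·0 + 1/4·1 + 1/4·1/2 = 1/2.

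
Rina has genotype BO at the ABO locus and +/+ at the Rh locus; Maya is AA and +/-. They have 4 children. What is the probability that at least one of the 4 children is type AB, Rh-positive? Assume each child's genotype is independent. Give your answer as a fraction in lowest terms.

15/16

ABO cross BO × AA → 1/2 A, 1/2 AB.
Rh cross +/+ × +/- → 1 Rh+; so P(type AB, Rh-positive) = 1/2 × 1 = 1/2 per child.
P(none) = (1/2)^4 = 1/16; P(at least one) = 1 − 1/16 = 15/16.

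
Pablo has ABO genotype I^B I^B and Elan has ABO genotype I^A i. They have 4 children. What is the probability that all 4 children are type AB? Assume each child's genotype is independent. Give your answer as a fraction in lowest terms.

1/16

ABO cross I^B I^B × I^A i → 1/2 B, 1/2 AB.
So P(type AB) = 1/2 per child.
All 4 independent: (1/2)^4 = 1/16.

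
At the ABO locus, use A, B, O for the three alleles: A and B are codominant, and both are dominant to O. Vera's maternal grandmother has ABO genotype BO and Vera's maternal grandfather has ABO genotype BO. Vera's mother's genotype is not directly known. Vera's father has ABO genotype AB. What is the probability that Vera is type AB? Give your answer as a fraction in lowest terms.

1/4

Vera's mother's ABO genotype from BO × BO: 1/4 BB, 1/2 BO, 1/4 OO.
Crossing each possibility with the father AB and summing P(type AB): 1/4·1/2 + 1/2·1/4 + 1/4·0 = 1/4.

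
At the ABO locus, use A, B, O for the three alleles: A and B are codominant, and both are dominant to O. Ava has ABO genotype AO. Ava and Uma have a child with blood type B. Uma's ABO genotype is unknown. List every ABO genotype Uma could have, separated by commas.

For each candidate genotype of Uma, check whether crossing it with AO can produce every observed child phenotype.
  AA → possible child types {A} ✗
  AB → possible child types {A, B, AB} ✓
  AO → possible child types {O, A} ✗
  BB → possible child types {B, AB} ✓
  BO → possible child types {O, A, B, AB} ✓
  OO → possible child types {O, A} ✗

AB, BB, BO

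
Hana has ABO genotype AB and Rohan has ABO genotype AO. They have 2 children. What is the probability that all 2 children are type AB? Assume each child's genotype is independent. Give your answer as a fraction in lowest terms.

1/16

ABO cross AB × AO → 1/2 A, 1/4 B, 1/4 AB.
So P(type AB) = 1/4 per child.
All 2 independent: (1/4)^2 = 1/16.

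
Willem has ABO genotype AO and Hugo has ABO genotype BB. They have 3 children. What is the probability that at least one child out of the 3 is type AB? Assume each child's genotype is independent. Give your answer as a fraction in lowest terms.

7/8

ABO cross AO × BB → 1/2 B, 1/2 AB.
So P(type AB) = 1/2 per child.
P(none) = (1/2)^3 = 1/8; P(at least one) = 1 − 1/8 = 7/8.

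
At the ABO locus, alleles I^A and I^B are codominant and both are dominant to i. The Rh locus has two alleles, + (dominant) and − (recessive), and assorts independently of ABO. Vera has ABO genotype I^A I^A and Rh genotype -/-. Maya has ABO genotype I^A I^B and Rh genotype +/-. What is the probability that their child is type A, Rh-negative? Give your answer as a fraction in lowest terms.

ABO cross I^A I^A × I^A I^B → offspring phenotypes: 1/2 A, 1/2 AB.
Rh cross -/- × +/- → 1/2 Rh+, 1/2 Rh-.
Independent loci: P(type A, Rh-negative) = 1/2 × 1/2 = 1/4.

1/4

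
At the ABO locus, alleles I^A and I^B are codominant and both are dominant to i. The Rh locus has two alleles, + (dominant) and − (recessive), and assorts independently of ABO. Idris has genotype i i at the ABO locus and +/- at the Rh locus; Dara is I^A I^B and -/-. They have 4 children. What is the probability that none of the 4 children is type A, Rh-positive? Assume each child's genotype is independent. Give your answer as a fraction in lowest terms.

ABO cross i i × I^A I^B → 1/2 A, 1/2 B.
Rh cross +/- × -/- → 1/2 Rh+, 1/2 Rh-; so P(type A, Rh-positive) = 1/2 × 1/2 = 1/4 per child.
P(not type A, Rh-positive) = 3/4 for one child; (3/4)^4 = 81/256.

81/256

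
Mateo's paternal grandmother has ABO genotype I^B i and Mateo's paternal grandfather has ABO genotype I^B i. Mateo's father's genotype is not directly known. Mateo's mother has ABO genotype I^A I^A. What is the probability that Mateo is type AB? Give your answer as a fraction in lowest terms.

1/2

Mateo's father's ABO genotype from I^B i × I^B i: 1/4 I^B I^B, 1/2 I^B i, 1/4 i i.
Crossing each possibility with the mother I^A I^A and summing P(type AB): 1/4·1 + 1/2·1/2 + 1/4·0 = 1/2.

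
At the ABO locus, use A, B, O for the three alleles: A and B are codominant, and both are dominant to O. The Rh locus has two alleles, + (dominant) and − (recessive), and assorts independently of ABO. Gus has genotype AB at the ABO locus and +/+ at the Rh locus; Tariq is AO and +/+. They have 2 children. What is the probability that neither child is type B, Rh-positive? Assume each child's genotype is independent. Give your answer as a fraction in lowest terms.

9/16

ABO cross AB × AO → 1/2 A, 1/4 B, 1/4 AB.
Rh cross +/+ × +/+ → 1 Rh+; so P(type B, Rh-positive) = 1/4 × 1 = 1/4 per child.
P(not type B, Rh-positive) = 3/4 for one child; (3/4)^2 = 9/16.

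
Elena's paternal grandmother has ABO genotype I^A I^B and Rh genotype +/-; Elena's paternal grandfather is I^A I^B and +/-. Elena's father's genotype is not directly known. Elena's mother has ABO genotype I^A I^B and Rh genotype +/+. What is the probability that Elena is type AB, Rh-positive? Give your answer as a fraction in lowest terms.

1/2

Elena's father's ABO genotype from I^A I^B × I^A I^B: 1/4 I^A I^A, 1/2 I^A I^B, 1/4 I^B I^B.
Crossing each possibility with the mother I^A I^B and summing P(type AB): 1/4·1/2 + 1/2·1/2 + 1/4·1/2 = 1/2.
Similarly for Rh via the father's Rh distribution: P(Rh+) = 1.
Independent loci: 1/2 × 1 = 1/2.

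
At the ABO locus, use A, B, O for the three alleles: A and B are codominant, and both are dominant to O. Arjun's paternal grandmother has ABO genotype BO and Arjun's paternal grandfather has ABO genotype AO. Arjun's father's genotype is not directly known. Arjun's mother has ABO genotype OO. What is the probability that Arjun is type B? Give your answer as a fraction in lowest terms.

Arjun's father's ABO genotype from BO × AO: 1/4 AB, 1/4 AO, 1/4 BO, 1/4 OO.
Crossing each possibility with the mother OO and summing P(type B): 1/4·1/2 + 1/4·0 + 1/4·1/2 + 1/4·0 = 1/4.

1/4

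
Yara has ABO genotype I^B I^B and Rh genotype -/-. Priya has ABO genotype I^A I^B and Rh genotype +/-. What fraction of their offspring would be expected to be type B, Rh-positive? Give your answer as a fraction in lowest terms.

ABO cross I^B I^B × I^A I^B → offspring phenotypes: 1/2 B, 1/2 AB.
Rh cross -/- × +/- → 1/2 Rh+, 1/2 Rh-.
Independent loci: P(type B, Rh-positive) = 1/2 × 1/2 = 1/4.

1/4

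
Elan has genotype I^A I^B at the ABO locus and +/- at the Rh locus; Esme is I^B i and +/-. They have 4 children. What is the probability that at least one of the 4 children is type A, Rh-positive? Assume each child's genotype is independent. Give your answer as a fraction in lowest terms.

36975/65536

ABO cross I^A I^B × I^B i → 1/4 A, 1/2 B, 1/4 AB.
Rh cross +/- × +/- → 3/4 Rh+, 1/4 Rh-; so P(type A, Rh-positive) = 1/4 × 3/4 = 3/16 per child.
P(none) = (13/16)^4 = 28561/65536; P(at least one) = 1 − 28561/65536 = 36975/65536.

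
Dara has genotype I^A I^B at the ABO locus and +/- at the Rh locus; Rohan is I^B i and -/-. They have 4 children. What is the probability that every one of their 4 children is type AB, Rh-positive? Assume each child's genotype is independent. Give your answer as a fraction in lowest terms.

1/4096

ABO cross I^A I^B × I^B i → 1/4 A, 1/2 B, 1/4 AB.
Rh cross +/- × -/- → 1/2 Rh+, 1/2 Rh-; so P(type AB, Rh-positive) = 1/4 × 1/2 = 1/8 per child.
All 4 independent: (1/8)^4 = 1/4096.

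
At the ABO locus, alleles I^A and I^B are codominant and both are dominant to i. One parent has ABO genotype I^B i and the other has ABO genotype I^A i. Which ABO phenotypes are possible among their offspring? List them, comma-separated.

Gametes from I^B i × I^A i give offspring ABO genotypes I^A I^B, I^A i, I^B i, i i, i.e. phenotypes O, A, B, AB.

O, A, B, AB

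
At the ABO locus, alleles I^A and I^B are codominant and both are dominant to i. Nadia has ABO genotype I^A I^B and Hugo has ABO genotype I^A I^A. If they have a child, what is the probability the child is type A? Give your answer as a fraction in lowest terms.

1/2

ABO cross I^A I^B × I^A I^A → offspring phenotypes: 1/2 A, 1/2 AB.
So P(type A) = 1/2.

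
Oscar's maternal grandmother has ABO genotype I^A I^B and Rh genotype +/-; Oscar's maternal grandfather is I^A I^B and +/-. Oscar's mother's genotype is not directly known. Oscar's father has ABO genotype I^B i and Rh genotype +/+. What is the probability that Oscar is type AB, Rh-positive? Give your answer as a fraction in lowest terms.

1/4

Oscar's mother's ABO genotype from I^A I^B × I^A I^B: 1/4 I^A I^A, 1/2 I^A I^B, 1/4 I^B I^B.
Crossing each possibility with the father I^B i and summing P(type AB): 1/4·1/2 + 1/2·1/4 + 1/4·0 = 1/4.
Similarly for Rh via the mother's Rh distribution: P(Rh+) = 1.
Independent loci: 1/4 × 1 = 1/4.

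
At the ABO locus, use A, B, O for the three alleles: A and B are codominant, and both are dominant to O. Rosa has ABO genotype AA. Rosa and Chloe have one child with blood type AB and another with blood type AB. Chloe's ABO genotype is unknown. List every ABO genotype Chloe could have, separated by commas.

AB, BB, BO

For each candidate genotype of Chloe, check whether crossing it with AA can produce every observed child phenotype.
  AA → possible child types {A} ✗
  AB → possible child types {A, AB} ✓
  AO → possible child types {A} ✗
  BB → possible child types {AB} ✓
  BO → possible child types {A, AB} ✓
  OO → possible child types {A} ✗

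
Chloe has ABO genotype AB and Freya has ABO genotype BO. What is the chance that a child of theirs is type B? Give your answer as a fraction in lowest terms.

1/2

ABO cross AB × BO → offspring phenotypes: 1/4 A, 1/2 B, 1/4 AB.
So P(type B) = 1/2.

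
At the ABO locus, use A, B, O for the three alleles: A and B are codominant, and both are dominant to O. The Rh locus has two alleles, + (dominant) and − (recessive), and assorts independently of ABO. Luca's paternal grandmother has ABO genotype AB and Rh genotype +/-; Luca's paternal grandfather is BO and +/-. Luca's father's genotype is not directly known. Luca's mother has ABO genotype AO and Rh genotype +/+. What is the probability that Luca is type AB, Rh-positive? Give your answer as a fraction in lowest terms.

Luca's father's ABO genotype from AB × BO: 1/4 AB, 1/4 AO, 1/4 BB, 1/4 BO.
Crossing each possibility with the mother AO and summing P(type AB): 1/4·1/4 + 1/4·0 + 1/4·1/2 + 1/4·1/4 = 1/4.
Similarly for Rh via the father's Rh distribution: P(Rh+) = 1.
Independent loci: 1/4 × 1 = 1/4.

1/4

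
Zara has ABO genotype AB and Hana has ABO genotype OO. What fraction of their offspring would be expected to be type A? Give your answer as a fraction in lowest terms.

ABO cross AB × OO → offspring phenotypes: 1/2 A, 1/2 B.
So P(type A) = 1/2.

1/2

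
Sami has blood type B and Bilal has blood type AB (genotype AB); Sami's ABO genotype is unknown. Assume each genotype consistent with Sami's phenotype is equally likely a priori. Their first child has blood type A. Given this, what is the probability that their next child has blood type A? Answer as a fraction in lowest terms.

Possible genotypes: Sami ∈ {BB, BO}; Bilal ∈ {AB}.
Weight each parental genotype pair by prior × P(type-A child):
  BO × AB: posterior weight 1; P(next child type A) = 1/4.
Weighted sum = 1/4.

1/4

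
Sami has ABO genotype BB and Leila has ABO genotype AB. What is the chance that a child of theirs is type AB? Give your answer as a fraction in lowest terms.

ABO cross BB × AB → offspring phenotypes: 1/2 B, 1/2 AB.
So P(type AB) = 1/2.

1/2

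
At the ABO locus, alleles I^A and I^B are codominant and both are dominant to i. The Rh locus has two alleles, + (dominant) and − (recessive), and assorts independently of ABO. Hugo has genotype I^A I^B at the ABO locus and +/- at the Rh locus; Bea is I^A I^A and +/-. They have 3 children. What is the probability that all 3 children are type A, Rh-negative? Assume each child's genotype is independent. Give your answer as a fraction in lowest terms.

ABO cross I^A I^B × I^A I^A → 1/2 A, 1/2 AB.
Rh cross +/- × +/- → 3/4 Rh+, 1/4 Rh-; so P(type A, Rh-negative) = 1/2 × 1/4 = 1/8 per child.
All 3 independent: (1/8)^3 = 1/512.

1/512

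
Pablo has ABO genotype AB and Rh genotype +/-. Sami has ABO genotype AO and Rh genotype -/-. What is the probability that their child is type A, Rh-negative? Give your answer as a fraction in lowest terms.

ABO cross AB × AO → offspring phenotypes: 1/2 A, 1/4 B, 1/4 AB.
Rh cross +/- × -/- → 1/2 Rh+, 1/2 Rh-.
Independent loci: P(type A, Rh-negative) = 1/2 × 1/2 = 1/4.

1/4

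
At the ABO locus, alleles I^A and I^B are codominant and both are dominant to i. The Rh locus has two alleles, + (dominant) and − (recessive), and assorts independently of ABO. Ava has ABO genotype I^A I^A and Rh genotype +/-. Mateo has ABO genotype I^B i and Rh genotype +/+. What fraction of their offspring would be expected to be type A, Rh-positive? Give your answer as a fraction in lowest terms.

1/2

ABO cross I^A I^A × I^B i → offspring phenotypes: 1/2 A, 1/2 AB.
Rh cross +/- × +/+ → 1 Rh+.
Independent loci: P(type A, Rh-positive) = 1/2 × 1 = 1/2.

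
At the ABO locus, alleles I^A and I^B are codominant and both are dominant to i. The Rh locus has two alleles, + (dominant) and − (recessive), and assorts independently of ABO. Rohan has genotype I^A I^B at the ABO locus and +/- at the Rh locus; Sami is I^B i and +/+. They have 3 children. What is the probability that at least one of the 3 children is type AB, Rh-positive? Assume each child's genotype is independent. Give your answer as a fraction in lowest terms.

ABO cross I^A I^B × I^B i → 1/4 A, 1/2 B, 1/4 AB.
Rh cross +/- × +/+ → 1 Rh+; so P(type AB, Rh-positive) = 1/4 × 1 = 1/4 per child.
P(none) = (3/4)^3 = 27/64; P(at least one) = 1 − 27/64 = 37/64.

37/64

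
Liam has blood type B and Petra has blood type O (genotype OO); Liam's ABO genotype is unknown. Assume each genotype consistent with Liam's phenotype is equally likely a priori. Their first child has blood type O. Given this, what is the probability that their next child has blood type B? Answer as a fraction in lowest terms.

1/2

Possible genotypes: Liam ∈ {BB, BO}; Petra ∈ {OO}.
Weight each parental genotype pair by prior × P(type-O child):
  BO × OO: posterior weight 1; P(next child type B) = 1/2.
Weighted sum = 1/2.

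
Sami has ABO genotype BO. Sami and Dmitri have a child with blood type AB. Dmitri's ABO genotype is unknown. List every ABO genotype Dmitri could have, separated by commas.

For each candidate genotype of Dmitri, check whether crossing it with BO can produce every observed child phenotype.
  AA → possible child types {A, AB} ✓
  AB → possible child types {A, B, AB} ✓
  AO → possible child types {O, A, B, AB} ✓
  BB → possible child types {B} ✗
  BO → possible child types {O, B} ✗
  OO → possible child types {O, B} ✗

AA, AB, AO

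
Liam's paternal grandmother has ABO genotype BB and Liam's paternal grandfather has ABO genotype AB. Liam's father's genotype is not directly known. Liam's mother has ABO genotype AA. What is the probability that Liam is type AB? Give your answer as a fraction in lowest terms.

3/4

Liam's father's ABO genotype from BB × AB: 1/2 AB, 1/2 BB.
Crossing each possibility with the mother AA and summing P(type AB): 1/2·1/2 + 1/2·1 = 3/4.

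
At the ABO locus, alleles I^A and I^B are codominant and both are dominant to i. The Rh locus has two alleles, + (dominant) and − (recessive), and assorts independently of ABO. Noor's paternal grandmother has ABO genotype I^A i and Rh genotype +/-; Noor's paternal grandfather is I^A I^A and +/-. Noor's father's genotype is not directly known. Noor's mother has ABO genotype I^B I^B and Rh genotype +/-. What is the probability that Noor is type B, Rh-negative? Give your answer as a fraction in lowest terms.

1/16

Noor's father's ABO genotype from I^A i × I^A I^A: 1/2 I^A I^A, 1/2 I^A i.
Crossing each possibility with the mother I^B I^B and summing P(type B): 1/2·0 + 1/2·1/2 = 1/4.
Similarly for Rh via the father's Rh distribution: P(Rh-) = 1/4.
Independent loci: 1/4 × 1/4 = 1/16.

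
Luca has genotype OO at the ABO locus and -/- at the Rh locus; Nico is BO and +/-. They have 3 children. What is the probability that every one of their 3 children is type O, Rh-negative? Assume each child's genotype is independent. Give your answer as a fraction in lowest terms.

1/64

ABO cross OO × BO → 1/2 O, 1/2 B.
Rh cross -/- × +/- → 1/2 Rh+, 1/2 Rh-; so P(type O, Rh-negative) = 1/2 × 1/2 = 1/4 per child.
All 3 independent: (1/4)^3 = 1/64.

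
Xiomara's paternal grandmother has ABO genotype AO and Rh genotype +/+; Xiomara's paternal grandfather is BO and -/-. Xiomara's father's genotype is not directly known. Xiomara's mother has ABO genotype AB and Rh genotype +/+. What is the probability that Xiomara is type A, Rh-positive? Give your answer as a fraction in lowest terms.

3/8

Xiomara's father's ABO genotype from AO × BO: 1/4 AB, 1/4 AO, 1/4 BO, 1/4 OO.
Crossing each possibility with the mother AB and summing P(type A): 1/4·1/4 + 1/4·1/2 + 1/4·1/4 + 1/4·1/2 = 3/8.
Similarly for Rh via the father's Rh distribution: P(Rh+) = 1.
Independent loci: 3/8 × 1 = 3/8.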